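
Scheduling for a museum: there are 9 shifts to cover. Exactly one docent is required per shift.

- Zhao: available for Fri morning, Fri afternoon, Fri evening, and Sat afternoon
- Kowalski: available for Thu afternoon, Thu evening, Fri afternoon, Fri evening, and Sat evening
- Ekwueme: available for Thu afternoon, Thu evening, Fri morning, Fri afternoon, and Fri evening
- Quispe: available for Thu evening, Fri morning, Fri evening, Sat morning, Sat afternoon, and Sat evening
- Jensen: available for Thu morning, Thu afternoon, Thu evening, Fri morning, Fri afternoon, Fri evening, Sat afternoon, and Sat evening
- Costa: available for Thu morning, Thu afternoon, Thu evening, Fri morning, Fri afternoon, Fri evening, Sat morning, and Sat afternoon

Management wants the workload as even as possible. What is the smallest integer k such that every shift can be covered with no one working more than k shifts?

With 6 docents and 9 worker-slots to fill, someone must work at least ⌈9/6⌉ = 2 shifts, so k ≥ 2.
k = 2 works: Thu morning→Jensen, Thu afternoon→Kowalski, Thu evening→Ekwueme, Fri morning→Zhao, Fri afternoon→Ekwueme, Fri evening→Quispe, Sat morning→Quispe, Sat afternoon→Zhao, Sat evening→Kowalski.
Loads: Zhao 2, Kowalski 2, Ekwueme 2, Quispe 2, Jensen 1, Costa 0 — all ≤ 2.

2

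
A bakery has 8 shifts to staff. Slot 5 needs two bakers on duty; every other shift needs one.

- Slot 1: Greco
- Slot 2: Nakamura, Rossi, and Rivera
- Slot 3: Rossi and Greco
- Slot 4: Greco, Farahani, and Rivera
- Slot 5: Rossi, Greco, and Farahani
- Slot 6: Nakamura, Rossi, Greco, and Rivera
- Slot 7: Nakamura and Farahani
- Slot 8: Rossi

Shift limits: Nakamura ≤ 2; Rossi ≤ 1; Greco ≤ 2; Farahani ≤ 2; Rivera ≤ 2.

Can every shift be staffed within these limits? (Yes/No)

Total capacity is 9 and 9 slots are needed, so capacity alone doesn't rule it out.
Shifts {Slot 1, Slot 3, Slot 5, Slot 8} need 5 worker-slots in total, but the bakers available for any of those shifts (Rossi, Greco, and Farahani) can supply at most 4 among them. So no valid schedule exists.

No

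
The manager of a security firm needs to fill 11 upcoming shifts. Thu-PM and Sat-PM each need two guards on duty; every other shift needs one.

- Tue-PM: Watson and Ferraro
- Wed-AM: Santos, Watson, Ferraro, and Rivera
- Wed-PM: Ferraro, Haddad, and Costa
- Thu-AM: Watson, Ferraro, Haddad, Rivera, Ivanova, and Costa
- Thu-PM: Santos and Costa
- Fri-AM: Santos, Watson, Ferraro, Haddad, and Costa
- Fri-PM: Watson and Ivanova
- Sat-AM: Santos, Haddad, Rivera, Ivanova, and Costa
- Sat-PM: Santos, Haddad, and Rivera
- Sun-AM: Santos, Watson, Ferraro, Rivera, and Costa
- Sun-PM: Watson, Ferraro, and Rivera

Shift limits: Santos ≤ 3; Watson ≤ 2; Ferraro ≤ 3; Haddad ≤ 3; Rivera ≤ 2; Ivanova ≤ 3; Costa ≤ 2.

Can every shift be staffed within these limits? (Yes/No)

Thu-PM can only be covered by Santos and Costa, so that assignment is forced.
One valid schedule: Tue-PM→Watson, Wed-AM→Santos, Wed-PM→Ferraro, Thu-AM→Haddad, Thu-PM→Santos+Costa, Fri-AM→Ferraro, Fri-PM→Watson, Sat-AM→Haddad, Sat-PM→Santos+Haddad, Sun-AM→Rivera, Sun-PM→Ferraro.
Loads: Santos 3/3, Watson 2/2, Ferraro 3/3, Haddad 3/3, Rivera 1/2, Ivanova 0/3, Costa 1/2 — all within limits.

Yes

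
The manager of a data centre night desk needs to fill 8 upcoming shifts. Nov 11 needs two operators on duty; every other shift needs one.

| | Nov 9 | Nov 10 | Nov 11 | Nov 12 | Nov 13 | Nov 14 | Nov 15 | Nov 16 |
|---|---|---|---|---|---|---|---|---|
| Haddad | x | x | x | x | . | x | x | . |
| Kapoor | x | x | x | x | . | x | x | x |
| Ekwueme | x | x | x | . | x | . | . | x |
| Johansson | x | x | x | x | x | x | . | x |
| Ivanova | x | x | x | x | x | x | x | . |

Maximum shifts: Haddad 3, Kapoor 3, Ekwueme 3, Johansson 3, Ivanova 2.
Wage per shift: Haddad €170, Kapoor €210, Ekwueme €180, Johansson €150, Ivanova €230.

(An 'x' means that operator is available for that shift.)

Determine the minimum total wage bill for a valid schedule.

€1500

Picking the cheapest available operator for each shift independently would cost €1390, but that ignores the shift limits.
An optimal schedule: Nov 9→Ekwueme, Nov 10→Ekwueme, Nov 11→Haddad+Ekwueme, Nov 12→Johansson, Nov 13→Johansson, Nov 14→Haddad, Nov 15→Haddad, Nov 16→Johansson.
Total: 180 + 180 + 170 + 180 + 150 + 150 + 170 + 170 + 150 = €1500.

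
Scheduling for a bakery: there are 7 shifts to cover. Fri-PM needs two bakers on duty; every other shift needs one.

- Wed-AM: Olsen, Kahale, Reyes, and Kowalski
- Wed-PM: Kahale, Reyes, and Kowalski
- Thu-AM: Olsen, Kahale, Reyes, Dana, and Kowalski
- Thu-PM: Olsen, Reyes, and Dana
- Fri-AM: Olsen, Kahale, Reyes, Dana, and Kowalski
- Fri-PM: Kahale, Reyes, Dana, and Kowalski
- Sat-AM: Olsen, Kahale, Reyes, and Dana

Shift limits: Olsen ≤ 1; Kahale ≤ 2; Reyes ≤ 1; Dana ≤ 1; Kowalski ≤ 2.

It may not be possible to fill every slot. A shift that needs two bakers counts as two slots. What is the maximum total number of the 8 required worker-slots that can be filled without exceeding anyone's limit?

7

Total capacity across all bakers is 1+2+1+1+2 = 7, and 8 slots are needed, so at most 7 can be filled.
An assignment achieving 7: Wed-AM→Kahale, Wed-PM→Kahale, Thu-AM→Kowalski, Thu-PM→Olsen, Fri-AM→Kowalski, Fri-PM→Reyes+Dana.
Loads: Olsen 1/1, Kahale 2/2, Reyes 1/1, Dana 1/1, Kowalski 2/2.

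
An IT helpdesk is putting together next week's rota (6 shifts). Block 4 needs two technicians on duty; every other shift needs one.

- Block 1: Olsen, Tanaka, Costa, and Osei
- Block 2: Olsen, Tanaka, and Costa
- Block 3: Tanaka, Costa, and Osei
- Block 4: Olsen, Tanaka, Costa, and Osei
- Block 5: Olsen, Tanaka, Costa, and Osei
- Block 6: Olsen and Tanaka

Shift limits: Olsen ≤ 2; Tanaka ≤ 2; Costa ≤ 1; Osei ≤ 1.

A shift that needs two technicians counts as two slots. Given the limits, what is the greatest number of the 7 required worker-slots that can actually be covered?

Total capacity across all technicians is 2+2+1+1 = 6, and 7 slots are needed, so at most 6 can be filled.
An assignment achieving 6: Block 1→Tanaka, Block 2→Olsen, Block 3→Tanaka, Block 4→Costa+Osei, Block 6→Olsen.
Loads: Olsen 2/2, Tanaka 2/2, Costa 1/1, Osei 1/1.

6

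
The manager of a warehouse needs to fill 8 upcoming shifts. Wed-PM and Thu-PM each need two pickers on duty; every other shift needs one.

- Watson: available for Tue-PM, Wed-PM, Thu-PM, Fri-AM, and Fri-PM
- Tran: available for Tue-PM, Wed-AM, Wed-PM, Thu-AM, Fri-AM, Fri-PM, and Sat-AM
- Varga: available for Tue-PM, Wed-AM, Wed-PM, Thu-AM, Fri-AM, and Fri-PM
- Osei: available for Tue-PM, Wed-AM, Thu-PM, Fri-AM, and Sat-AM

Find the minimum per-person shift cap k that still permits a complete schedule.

With 4 pickers and 10 worker-slots to fill, someone must work at least ⌈10/4⌉ = 3 shifts, so k ≥ 3.
k = 3 works: Tue-PM→Varga, Wed-AM→Tran, Wed-PM→Watson+Varga, Thu-AM→Tran, Thu-PM→Watson+Osei, Fri-AM→Varga, Fri-PM→Watson, Sat-AM→Tran.
Loads: Watson 3, Tran 3, Varga 3, Osei 1 — all ≤ 3.

3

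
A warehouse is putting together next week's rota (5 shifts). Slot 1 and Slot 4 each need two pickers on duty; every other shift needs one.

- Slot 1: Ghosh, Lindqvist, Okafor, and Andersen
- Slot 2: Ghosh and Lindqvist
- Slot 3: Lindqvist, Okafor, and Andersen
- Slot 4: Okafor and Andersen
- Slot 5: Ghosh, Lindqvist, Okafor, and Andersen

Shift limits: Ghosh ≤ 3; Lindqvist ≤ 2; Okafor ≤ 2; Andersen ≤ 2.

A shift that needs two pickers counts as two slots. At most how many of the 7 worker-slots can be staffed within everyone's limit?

Total capacity across all pickers is 3+2+2+2 = 9, and 7 slots are needed, so at most 7 can be filled.
An assignment achieving 7: Slot 1→Ghosh+Lindqvist, Slot 2→Ghosh, Slot 3→Lindqvist, Slot 4→Okafor+Andersen, Slot 5→Ghosh.
Loads: Ghosh 3/3, Lindqvist 2/2, Okafor 1/2, Andersen 1/2.

7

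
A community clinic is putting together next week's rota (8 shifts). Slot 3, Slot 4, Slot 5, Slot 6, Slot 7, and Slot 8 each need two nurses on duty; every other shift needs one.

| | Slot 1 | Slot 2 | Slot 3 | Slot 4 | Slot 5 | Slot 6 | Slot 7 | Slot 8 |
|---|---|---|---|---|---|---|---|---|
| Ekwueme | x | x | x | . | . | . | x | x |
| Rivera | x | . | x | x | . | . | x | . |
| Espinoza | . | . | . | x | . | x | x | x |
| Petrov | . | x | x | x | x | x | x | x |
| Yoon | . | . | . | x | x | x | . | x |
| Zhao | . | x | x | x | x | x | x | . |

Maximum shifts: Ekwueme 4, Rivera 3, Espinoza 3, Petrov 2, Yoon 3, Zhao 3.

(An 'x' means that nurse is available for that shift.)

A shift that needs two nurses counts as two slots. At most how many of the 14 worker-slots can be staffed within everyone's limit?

14

Total capacity across all nurses is 4+3+3+2+3+3 = 18, and 14 slots are needed, so at most 14 can be filled.
An assignment achieving 14: Slot 1→Ekwueme, Slot 2→Ekwueme, Slot 3→Ekwueme+Rivera, Slot 4→Rivera+Espinoza, Slot 5→Petrov+Yoon, Slot 6→Espinoza+Petrov, Slot 7→Rivera+Zhao, Slot 8→Ekwueme+Espinoza.
Loads: Ekwueme 4/4, Rivera 3/3, Espinoza 3/3, Petrov 2/2, Yoon 1/3, Zhao 1/3.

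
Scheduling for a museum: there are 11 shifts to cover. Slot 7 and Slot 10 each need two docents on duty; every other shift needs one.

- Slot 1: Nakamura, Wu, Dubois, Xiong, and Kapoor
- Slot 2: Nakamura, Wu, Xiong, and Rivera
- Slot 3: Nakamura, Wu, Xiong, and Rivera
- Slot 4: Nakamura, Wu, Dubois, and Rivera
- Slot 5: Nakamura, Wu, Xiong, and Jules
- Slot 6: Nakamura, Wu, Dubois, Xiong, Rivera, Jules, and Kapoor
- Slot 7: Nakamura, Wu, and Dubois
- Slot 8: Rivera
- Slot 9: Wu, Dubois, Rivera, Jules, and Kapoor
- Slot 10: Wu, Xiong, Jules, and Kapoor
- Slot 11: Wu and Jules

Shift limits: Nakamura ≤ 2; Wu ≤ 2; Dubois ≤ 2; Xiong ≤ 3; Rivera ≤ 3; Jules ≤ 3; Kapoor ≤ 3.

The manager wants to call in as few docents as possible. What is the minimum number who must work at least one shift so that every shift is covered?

5

13 slots to fill and no one can take more than 3, so at least ⌈13/3⌉ = 5 docents are needed.
Nakamura, Wu, Xiong, Rivera, and Jules alone can cover everything: Slot 1→Nakamura, Slot 2→Xiong, Slot 3→Xiong, Slot 4→Rivera, Slot 5→Jules, Slot 6→Jules, Slot 7→Nakamura+Wu, Slot 8→Rivera, Slot 9→Rivera, Slot 10→Xiong+Jules, Slot 11→Wu.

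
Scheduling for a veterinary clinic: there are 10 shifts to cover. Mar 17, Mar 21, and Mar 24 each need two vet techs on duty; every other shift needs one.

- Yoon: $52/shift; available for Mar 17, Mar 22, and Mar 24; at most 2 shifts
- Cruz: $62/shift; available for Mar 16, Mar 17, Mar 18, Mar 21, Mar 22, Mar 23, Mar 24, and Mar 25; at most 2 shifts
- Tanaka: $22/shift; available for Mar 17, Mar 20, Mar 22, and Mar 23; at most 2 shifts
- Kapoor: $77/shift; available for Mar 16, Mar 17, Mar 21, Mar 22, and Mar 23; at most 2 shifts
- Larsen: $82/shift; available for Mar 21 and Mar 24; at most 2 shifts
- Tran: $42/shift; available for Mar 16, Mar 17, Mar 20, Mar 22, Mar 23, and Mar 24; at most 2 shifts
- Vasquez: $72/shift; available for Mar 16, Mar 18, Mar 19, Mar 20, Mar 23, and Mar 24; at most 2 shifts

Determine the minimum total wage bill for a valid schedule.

$736

Mar 19 can only be covered by Vasquez, so that assignment is forced.
Mar 25 can only be covered by Cruz, so that assignment is forced.
Picking the cheapest available vet tech for each shift independently would cost $601, but that ignores the shift limits.
An optimal schedule: Mar 16→Tran, Mar 17→Yoon+Kapoor, Mar 18→Cruz, Mar 19→Vasquez, Mar 20→Tanaka, Mar 21→Kapoor+Larsen, Mar 22→Tanaka, Mar 23→Tran, Mar 24→Yoon+Vasquez, Mar 25→Cruz.
Total: 42 + 52 + 77 + 62 + 72 + 22 + 77 + 82 + 22 + 42 + 52 + 72 + 62 = $736.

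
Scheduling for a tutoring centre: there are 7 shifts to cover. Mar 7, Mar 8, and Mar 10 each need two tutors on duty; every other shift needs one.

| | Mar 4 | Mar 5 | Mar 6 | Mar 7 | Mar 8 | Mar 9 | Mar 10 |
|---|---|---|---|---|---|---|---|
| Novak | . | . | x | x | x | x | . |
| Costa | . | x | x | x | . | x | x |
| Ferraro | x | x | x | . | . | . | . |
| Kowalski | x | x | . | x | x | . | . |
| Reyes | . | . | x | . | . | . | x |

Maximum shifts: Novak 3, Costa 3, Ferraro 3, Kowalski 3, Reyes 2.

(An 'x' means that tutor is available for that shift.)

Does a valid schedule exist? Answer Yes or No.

Mar 8 can only be covered by Novak and Kowalski, so that assignment is forced.
Mar 10 can only be covered by Costa and Reyes, so that assignment is forced.
One valid schedule: Mar 4→Ferraro, Mar 5→Costa, Mar 6→Ferraro, Mar 7→Novak+Costa, Mar 8→Novak+Kowalski, Mar 9→Novak, Mar 10→Costa+Reyes.
Loads: Novak 3/3, Costa 3/3, Ferraro 2/3, Kowalski 1/3, Reyes 1/2 — all within limits.

Yes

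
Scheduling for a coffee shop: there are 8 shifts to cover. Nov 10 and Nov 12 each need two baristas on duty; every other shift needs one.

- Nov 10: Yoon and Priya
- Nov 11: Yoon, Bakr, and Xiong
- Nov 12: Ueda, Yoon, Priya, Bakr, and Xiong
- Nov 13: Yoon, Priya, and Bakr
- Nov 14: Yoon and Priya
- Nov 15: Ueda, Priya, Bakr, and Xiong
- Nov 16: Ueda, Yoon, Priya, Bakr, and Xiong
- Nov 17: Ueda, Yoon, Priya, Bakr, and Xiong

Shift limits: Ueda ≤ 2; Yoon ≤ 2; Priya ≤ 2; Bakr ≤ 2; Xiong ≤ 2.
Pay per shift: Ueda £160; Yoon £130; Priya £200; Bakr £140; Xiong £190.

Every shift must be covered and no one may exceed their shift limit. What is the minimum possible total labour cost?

£1640

Nov 10 can only be covered by Yoon and Priya, so that assignment is forced.
Picking the cheapest available barista for each shift independently would cost £1390, but that ignores the shift limits.
An optimal schedule: Nov 10→Yoon+Priya, Nov 11→Bakr, Nov 12→Bakr+Xiong, Nov 13→Priya, Nov 14→Yoon, Nov 15→Ueda, Nov 16→Ueda, Nov 17→Xiong.
Total: 130 + 200 + 140 + 140 + 190 + 200 + 130 + 160 + 160 + 190 = £1640.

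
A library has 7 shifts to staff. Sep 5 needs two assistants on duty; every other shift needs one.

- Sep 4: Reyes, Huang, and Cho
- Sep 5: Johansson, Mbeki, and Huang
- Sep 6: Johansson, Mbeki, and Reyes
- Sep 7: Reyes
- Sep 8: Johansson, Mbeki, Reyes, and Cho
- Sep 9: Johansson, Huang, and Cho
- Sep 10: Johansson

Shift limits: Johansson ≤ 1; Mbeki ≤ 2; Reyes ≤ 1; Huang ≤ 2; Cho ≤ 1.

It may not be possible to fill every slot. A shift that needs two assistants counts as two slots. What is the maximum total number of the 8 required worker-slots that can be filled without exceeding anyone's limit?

Total capacity across all assistants is 1+2+1+2+1 = 7, and 8 slots are needed, so at most 7 can be filled.
An assignment achieving 7: Sep 4→Huang, Sep 5→Mbeki+Huang, Sep 6→Mbeki, Sep 7→Reyes, Sep 9→Cho, Sep 10→Johansson.
Loads: Johansson 1/1, Mbeki 2/2, Reyes 1/1, Huang 2/2, Cho 1/1.

7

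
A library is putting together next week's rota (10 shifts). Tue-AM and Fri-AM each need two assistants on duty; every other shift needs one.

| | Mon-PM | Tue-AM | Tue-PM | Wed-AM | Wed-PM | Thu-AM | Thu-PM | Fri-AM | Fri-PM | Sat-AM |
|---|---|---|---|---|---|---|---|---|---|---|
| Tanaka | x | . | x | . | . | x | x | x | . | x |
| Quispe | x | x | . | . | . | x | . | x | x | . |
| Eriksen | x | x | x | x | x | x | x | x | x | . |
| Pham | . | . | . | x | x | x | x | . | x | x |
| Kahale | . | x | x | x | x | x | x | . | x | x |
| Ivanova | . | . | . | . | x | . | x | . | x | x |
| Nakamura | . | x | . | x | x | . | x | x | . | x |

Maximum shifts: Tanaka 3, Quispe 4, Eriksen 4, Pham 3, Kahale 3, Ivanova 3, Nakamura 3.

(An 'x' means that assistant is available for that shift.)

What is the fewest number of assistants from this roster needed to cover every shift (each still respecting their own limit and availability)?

4

12 slots to fill and no one can take more than 4, so at least ⌈12/4⌉ = 3 assistants are needed.
Any 3 assistants together have capacity at most 4+4+3 = 11 < 12 slots, so 3 can never suffice.
Tanaka, Quispe, Eriksen, and Pham alone can cover everything: Mon-PM→Tanaka, Tue-AM→Quispe+Eriksen, Tue-PM→Tanaka, Wed-AM→Eriksen, Wed-PM→Eriksen, Thu-AM→Quispe, Thu-PM→Pham, Fri-AM→Quispe+Eriksen, Fri-PM→Quispe, Sat-AM→Tanaka.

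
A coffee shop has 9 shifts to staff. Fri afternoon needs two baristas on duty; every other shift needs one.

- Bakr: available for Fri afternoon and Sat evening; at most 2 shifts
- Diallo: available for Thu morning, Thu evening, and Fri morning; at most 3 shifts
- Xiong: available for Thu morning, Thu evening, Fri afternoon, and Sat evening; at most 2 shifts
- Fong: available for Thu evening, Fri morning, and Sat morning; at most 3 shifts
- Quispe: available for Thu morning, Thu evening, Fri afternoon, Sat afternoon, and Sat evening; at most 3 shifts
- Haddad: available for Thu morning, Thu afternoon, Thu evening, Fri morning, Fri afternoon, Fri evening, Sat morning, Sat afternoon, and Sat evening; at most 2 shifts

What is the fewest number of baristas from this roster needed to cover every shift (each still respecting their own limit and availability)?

4

10 slots to fill and no one can take more than 3, so at least ⌈10/3⌉ = 4 baristas are needed.
Bakr, Fong, Quispe, and Haddad alone can cover everything: Thu morning→Quispe, Thu afternoon→Haddad, Thu evening→Fong, Fri morning→Fong, Fri afternoon→Bakr+Quispe, Fri evening→Haddad, Sat morning→Fong, Sat afternoon→Quispe, Sat evening→Bakr.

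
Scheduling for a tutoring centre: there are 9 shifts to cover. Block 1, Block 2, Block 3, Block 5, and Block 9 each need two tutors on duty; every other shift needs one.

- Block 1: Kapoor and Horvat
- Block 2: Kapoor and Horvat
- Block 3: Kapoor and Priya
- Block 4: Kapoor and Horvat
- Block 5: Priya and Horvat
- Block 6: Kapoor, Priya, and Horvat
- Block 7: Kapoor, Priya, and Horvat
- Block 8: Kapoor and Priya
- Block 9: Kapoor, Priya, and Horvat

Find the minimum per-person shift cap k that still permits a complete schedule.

With 3 tutors and 14 worker-slots to fill, someone must work at least ⌈14/3⌉ = 5 shifts, so k ≥ 5.
k = 5 works: Block 1→Kapoor+Horvat, Block 2→Kapoor+Horvat, Block 3→Kapoor+Priya, Block 4→Kapoor, Block 5→Priya+Horvat, Block 6→Priya, Block 7→Priya, Block 8→Kapoor, Block 9→Priya+Horvat.
Loads: Kapoor 5, Priya 5, Horvat 4 — all ≤ 5.

5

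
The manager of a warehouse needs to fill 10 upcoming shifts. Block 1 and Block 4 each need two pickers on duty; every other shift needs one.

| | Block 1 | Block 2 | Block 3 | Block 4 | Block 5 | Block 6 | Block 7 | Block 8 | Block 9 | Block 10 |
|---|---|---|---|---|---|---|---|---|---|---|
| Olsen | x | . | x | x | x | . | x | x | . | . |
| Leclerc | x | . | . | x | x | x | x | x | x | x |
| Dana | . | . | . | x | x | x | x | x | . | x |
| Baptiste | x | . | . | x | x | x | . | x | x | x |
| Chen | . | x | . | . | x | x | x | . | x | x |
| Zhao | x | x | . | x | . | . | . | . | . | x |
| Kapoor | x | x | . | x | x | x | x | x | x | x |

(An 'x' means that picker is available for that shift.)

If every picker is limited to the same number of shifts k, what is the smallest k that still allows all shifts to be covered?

2

With 7 pickers and 12 worker-slots to fill, someone must work at least ⌈12/7⌉ = 2 shifts, so k ≥ 2.
k = 2 works: Block 1→Baptiste+Zhao, Block 2→Chen, Block 3→Olsen, Block 4→Zhao+Kapoor, Block 5→Dana, Block 6→Leclerc, Block 7→Olsen, Block 8→Dana, Block 9→Leclerc, Block 10→Baptiste.
Loads: Olsen 2, Leclerc 2, Dana 2, Baptiste 2, Chen 1, Zhao 2, Kapoor 1 — all ≤ 2.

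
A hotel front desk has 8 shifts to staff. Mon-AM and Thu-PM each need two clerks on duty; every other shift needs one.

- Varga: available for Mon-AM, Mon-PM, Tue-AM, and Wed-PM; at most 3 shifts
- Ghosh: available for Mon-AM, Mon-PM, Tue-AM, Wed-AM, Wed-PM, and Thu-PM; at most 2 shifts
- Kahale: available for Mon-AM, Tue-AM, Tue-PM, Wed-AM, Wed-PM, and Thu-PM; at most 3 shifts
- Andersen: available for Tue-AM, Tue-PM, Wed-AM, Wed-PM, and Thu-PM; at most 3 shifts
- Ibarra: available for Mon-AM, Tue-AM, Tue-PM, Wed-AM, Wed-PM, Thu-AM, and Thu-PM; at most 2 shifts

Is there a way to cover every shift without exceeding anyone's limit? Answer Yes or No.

Thu-AM can only be covered by Ibarra, so that assignment is forced.
One valid schedule: Mon-AM→Ghosh+Kahale, Mon-PM→Varga, Tue-AM→Varga, Tue-PM→Kahale, Wed-AM→Ghosh, Wed-PM→Varga, Thu-AM→Ibarra, Thu-PM→Kahale+Andersen.
Loads: Varga 3/3, Ghosh 2/2, Kahale 3/3, Andersen 1/3, Ibarra 1/2 — all within limits.

Yes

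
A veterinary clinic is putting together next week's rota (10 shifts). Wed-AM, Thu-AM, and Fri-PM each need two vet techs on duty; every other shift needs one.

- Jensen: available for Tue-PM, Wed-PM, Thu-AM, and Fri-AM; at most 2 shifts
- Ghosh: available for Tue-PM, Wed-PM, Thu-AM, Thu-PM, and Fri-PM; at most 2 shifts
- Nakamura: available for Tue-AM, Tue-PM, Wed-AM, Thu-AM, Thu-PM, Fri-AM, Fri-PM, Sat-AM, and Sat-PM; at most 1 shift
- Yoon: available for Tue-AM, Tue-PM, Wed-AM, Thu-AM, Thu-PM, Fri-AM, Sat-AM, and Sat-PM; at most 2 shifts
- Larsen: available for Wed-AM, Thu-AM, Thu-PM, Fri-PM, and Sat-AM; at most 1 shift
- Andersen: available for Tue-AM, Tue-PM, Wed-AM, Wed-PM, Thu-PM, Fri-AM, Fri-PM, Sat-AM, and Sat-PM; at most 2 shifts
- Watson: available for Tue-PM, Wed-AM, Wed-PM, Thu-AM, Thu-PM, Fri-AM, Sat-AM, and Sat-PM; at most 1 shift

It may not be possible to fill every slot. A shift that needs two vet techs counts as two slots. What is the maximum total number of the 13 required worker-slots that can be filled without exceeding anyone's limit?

Total capacity across all vet techs is 2+2+1+2+1+2+1 = 11, and 13 slots are needed, so at most 11 can be filled.
An assignment achieving 11: Tue-AM→Nakamura, Tue-PM→Ghosh, Wed-AM→Yoon+Andersen, Wed-PM→Jensen, Thu-AM→Watson, Fri-AM→Jensen, Fri-PM→Ghosh+Larsen, Sat-AM→Andersen, Sat-PM→Yoon.
Loads: Jensen 2/2, Ghosh 2/2, Nakamura 1/1, Yoon 2/2, Larsen 1/1, Andersen 2/2, Watson 1/1.

11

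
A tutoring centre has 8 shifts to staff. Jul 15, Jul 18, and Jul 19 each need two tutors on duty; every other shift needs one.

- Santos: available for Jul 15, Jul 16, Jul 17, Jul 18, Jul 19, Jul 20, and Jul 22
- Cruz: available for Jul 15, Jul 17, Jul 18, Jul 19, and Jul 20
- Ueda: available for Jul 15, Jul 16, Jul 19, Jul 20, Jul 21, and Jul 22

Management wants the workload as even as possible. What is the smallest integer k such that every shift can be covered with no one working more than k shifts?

4

With 3 tutors and 11 worker-slots to fill, someone must work at least ⌈11/3⌉ = 4 shifts, so k ≥ 4.
k = 4 works: Jul 15→Cruz+Ueda, Jul 16→Santos, Jul 17→Santos, Jul 18→Santos+Cruz, Jul 19→Cruz+Ueda, Jul 20→Cruz, Jul 21→Ueda, Jul 22→Santos.
Loads: Santos 4, Cruz 4, Ueda 3 — all ≤ 4.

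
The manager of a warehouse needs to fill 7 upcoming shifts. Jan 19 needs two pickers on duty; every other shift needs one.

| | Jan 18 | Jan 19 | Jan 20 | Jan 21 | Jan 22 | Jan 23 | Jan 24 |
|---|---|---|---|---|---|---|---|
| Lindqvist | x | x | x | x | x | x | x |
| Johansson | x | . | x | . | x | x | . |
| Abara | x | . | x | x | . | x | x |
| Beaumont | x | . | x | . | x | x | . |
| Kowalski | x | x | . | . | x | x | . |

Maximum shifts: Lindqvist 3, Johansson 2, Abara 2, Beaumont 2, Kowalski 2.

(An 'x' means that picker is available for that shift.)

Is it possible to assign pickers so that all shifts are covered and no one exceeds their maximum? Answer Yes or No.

Jan 19 can only be covered by Lindqvist and Kowalski, so that assignment is forced.
One valid schedule: Jan 18→Abara, Jan 19→Lindqvist+Kowalski, Jan 20→Johansson, Jan 21→Lindqvist, Jan 22→Johansson, Jan 23→Abara, Jan 24→Lindqvist.
Loads: Lindqvist 3/3, Johansson 2/2, Abara 2/2, Beaumont 0/2, Kowalski 1/2 — all within limits.

Yes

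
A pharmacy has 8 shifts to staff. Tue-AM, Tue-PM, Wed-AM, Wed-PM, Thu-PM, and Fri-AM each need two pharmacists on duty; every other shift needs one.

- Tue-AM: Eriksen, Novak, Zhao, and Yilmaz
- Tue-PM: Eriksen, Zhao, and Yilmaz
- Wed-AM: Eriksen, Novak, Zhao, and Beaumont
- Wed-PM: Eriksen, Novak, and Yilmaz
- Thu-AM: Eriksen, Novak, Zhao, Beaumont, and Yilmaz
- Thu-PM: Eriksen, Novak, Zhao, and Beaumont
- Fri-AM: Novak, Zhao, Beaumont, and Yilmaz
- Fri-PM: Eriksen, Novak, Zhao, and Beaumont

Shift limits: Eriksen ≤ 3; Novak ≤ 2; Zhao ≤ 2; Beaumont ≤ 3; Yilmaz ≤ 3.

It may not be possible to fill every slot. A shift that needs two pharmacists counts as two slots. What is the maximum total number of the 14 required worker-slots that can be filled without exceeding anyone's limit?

13

Total capacity across all pharmacists is 3+2+2+3+3 = 13, and 14 slots are needed, so at most 13 can be filled.
An assignment achieving 13: Tue-AM→Eriksen+Yilmaz, Tue-PM→Eriksen+Zhao, Wed-AM→Novak+Zhao, Wed-PM→Eriksen+Novak, Thu-AM→Yilmaz, Thu-PM→Beaumont, Fri-AM→Beaumont+Yilmaz, Fri-PM→Beaumont.
Loads: Eriksen 3/3, Novak 2/2, Zhao 2/2, Beaumont 3/3, Yilmaz 3/3.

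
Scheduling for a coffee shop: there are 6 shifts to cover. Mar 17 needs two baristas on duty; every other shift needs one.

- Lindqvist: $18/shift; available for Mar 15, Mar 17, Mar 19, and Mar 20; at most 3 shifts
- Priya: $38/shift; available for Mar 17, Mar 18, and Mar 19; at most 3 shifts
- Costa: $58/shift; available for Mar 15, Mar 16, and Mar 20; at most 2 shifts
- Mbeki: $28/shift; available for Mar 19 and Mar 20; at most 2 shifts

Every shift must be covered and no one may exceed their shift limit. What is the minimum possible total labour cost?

Mar 16 can only be covered by Costa, so that assignment is forced.
Mar 17 can only be covered by Lindqvist and Priya, so that assignment is forced.
Mar 18 can only be covered by Priya, so that assignment is forced.
Picking the cheapest available barista for each shift independently would cost $206, but that ignores the shift limits.
An optimal schedule: Mar 15→Lindqvist, Mar 16→Costa, Mar 17→Lindqvist+Priya, Mar 18→Priya, Mar 19→Lindqvist, Mar 20→Mbeki.
Total: 18 + 58 + 18 + 38 + 38 + 18 + 28 = $216.

$216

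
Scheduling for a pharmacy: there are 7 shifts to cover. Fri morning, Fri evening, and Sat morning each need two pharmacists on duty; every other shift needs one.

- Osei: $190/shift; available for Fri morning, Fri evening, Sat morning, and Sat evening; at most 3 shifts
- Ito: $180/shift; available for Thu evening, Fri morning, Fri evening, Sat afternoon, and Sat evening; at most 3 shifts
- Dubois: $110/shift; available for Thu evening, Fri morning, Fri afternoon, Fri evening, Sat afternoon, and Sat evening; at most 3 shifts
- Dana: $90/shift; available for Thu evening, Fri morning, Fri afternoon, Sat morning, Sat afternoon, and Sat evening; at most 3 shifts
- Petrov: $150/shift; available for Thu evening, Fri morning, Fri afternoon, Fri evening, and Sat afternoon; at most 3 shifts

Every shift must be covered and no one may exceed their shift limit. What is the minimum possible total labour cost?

Sat morning can only be covered by Osei and Dana, so that assignment is forced.
Picking the cheapest available pharmacist for each shift independently would cost $1100, but that ignores the shift limits.
An optimal schedule: Thu evening→Dana, Fri morning→Dubois+Petrov, Fri afternoon→Dana, Fri evening→Dubois+Petrov, Sat morning→Dana+Osei, Sat afternoon→Petrov, Sat evening→Dubois.
Total: 90 + 110 + 150 + 90 + 110 + 150 + 90 + 190 + 150 + 110 = $1240.

$1240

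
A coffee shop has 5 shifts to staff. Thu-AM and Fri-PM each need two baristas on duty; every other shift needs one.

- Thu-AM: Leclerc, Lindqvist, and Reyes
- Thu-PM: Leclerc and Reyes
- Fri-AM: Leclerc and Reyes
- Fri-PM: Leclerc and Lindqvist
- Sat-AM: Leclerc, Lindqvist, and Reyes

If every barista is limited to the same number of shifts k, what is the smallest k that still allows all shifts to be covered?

3

With 3 baristas and 7 worker-slots to fill, someone must work at least ⌈7/3⌉ = 3 shifts, so k ≥ 3.
k = 3 works: Thu-AM→Lindqvist+Reyes, Thu-PM→Leclerc, Fri-AM→Leclerc, Fri-PM→Leclerc+Lindqvist, Sat-AM→Lindqvist.
Loads: Leclerc 3, Lindqvist 3, Reyes 1 — all ≤ 3.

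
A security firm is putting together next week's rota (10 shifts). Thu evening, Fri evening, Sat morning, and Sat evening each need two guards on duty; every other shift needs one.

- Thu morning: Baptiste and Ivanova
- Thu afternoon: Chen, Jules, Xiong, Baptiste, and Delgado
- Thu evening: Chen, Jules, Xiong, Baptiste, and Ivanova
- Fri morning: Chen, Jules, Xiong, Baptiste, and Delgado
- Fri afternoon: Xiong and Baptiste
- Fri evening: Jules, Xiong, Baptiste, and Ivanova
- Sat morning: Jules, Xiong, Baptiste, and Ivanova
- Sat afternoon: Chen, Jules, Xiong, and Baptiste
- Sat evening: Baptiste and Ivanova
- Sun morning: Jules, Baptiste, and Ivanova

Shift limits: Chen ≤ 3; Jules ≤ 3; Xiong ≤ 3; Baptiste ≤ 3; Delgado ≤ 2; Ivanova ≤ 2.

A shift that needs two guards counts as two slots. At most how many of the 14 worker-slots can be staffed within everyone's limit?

Total capacity across all guards is 3+3+3+3+2+2 = 16, and 14 slots are needed, so at most 14 can be filled.
An assignment achieving 14: Thu morning→Baptiste, Thu afternoon→Chen, Thu evening→Chen+Baptiste, Fri morning→Delgado, Fri afternoon→Xiong, Fri evening→Jules+Xiong, Sat morning→Jules+Xiong, Sat afternoon→Chen, Sat evening→Baptiste+Ivanova, Sun morning→Jules.
Loads: Chen 3/3, Jules 3/3, Xiong 3/3, Baptiste 3/3, Delgado 1/2, Ivanova 1/2.

14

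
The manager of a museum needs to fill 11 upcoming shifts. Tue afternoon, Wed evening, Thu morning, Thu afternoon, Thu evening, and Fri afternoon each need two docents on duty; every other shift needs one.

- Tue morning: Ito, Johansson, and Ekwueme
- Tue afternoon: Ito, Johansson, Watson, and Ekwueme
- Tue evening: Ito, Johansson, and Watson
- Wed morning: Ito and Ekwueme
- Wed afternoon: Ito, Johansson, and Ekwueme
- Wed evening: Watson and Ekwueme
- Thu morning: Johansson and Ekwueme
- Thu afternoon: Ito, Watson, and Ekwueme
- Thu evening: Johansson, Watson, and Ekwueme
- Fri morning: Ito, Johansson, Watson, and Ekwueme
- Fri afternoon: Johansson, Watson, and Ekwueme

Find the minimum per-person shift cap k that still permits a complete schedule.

5

With 4 docents and 17 worker-slots to fill, someone must work at least ⌈17/4⌉ = 5 shifts, so k ≥ 5.
k = 5 works: Tue morning→Ito, Tue afternoon→Johansson+Watson, Tue evening→Ito, Wed morning→Ito, Wed afternoon→Ito, Wed evening→Watson+Ekwueme, Thu morning→Johansson+Ekwueme, Thu afternoon→Ito+Watson, Thu evening→Johansson+Watson, Fri morning→Johansson, Fri afternoon→Johansson+Watson.
Loads: Ito 5, Johansson 5, Watson 5, Ekwueme 2 — all ≤ 5.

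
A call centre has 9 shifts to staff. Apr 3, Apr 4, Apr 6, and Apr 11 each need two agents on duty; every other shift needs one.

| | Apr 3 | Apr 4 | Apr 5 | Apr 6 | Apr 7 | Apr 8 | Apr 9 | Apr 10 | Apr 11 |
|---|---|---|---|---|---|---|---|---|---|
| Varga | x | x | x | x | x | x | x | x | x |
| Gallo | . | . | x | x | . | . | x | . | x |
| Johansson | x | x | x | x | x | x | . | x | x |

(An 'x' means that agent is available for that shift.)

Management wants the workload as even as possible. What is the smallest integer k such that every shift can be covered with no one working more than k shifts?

With 3 agents and 13 worker-slots to fill, someone must work at least ⌈13/3⌉ = 5 shifts, so k ≥ 5.
k = 5 works: Apr 3→Varga+Johansson, Apr 4→Varga+Johansson, Apr 5→Gallo, Apr 6→Gallo+Johansson, Apr 7→Varga, Apr 8→Varga, Apr 9→Varga, Apr 10→Johansson, Apr 11→Gallo+Johansson.
Loads: Varga 5, Gallo 3, Johansson 5 — all ≤ 5.

5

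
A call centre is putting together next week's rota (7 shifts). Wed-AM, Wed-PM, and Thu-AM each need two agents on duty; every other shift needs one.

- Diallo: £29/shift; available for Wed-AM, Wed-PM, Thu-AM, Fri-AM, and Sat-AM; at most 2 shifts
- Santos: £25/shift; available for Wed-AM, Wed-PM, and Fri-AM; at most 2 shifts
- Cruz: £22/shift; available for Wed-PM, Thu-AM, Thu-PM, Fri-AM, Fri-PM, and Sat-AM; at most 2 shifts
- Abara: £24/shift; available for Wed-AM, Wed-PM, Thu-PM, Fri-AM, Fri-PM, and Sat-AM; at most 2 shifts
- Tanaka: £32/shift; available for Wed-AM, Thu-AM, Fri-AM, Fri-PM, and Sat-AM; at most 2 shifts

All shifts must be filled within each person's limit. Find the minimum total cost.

Picking the cheapest available agent for each shift independently would cost £234, but that ignores the shift limits.
An optimal schedule: Wed-AM→Santos+Tanaka, Wed-PM→Santos+Abara, Thu-AM→Diallo+Cruz, Thu-PM→Cruz, Fri-AM→Tanaka, Fri-PM→Abara, Sat-AM→Diallo.
Total: 25 + 32 + 25 + 24 + 29 + 22 + 22 + 32 + 24 + 29 = £264.

£264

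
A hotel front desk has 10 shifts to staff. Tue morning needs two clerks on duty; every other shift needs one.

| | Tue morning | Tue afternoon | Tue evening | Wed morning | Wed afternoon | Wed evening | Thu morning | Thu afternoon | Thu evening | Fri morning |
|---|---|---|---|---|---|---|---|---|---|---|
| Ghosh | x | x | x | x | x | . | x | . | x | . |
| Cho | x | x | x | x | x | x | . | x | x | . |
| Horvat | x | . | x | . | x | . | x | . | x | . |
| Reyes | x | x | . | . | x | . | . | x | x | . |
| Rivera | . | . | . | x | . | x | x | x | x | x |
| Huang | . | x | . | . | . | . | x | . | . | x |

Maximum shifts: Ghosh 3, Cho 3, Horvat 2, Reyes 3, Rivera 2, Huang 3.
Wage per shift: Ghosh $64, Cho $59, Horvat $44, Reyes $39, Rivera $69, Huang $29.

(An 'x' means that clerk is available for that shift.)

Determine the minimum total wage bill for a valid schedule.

$469

Picking the cheapest available clerk for each shift independently would cost $449, but that ignores the shift limits.
An optimal schedule: Tue morning→Horvat+Cho, Tue afternoon→Huang, Tue evening→Horvat, Wed morning→Cho, Wed afternoon→Reyes, Wed evening→Cho, Thu morning→Huang, Thu afternoon→Reyes, Thu evening→Reyes, Fri morning→Huang.
Total: 44 + 59 + 29 + 44 + 59 + 39 + 59 + 29 + 39 + 39 + 29 = $469.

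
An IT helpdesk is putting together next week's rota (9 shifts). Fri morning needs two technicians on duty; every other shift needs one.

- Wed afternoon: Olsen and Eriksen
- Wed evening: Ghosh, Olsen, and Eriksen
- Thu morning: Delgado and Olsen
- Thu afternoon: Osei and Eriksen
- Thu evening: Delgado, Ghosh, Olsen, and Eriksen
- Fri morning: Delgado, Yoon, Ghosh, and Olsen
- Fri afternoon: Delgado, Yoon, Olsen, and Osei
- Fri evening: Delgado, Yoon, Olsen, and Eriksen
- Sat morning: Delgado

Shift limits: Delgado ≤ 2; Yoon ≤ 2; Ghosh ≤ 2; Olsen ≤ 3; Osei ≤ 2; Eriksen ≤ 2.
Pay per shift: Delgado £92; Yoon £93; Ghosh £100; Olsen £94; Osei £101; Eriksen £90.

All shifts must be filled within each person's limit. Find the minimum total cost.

Sat morning can only be covered by Delgado, so that assignment is forced.
Picking the cheapest available technician for each shift independently would cost £911, but that ignores the shift limits.
An optimal schedule: Wed afternoon→Eriksen, Wed evening→Olsen, Thu morning→Delgado, Thu afternoon→Eriksen, Thu evening→Olsen, Fri morning→Olsen+Ghosh, Fri afternoon→Yoon, Fri evening→Yoon, Sat morning→Delgado.
Total: 90 + 94 + 92 + 90 + 94 + 94 + 100 + 93 + 93 + 92 = £932.

£932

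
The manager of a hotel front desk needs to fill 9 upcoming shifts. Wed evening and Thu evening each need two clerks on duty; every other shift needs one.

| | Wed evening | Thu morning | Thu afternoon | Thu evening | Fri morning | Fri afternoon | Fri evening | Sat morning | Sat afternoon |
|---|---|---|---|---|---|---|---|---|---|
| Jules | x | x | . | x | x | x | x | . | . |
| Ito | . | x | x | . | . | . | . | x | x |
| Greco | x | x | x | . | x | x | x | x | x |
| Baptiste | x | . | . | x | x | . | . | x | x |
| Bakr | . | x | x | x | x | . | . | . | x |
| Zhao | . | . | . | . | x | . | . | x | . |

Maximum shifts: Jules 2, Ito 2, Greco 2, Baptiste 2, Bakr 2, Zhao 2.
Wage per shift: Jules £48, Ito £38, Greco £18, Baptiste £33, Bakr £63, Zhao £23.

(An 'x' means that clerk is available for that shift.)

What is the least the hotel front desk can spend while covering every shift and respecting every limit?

£383

Picking the cheapest available clerk for each shift independently would cost £258, but that ignores the shift limits.
An optimal schedule: Wed evening→Baptiste+Jules, Thu morning→Ito, Thu afternoon→Ito, Thu evening→Baptiste+Jules, Fri morning→Zhao, Fri afternoon→Greco, Fri evening→Greco, Sat morning→Zhao, Sat afternoon→Bakr.
Total: 33 + 48 + 38 + 38 + 33 + 48 + 23 + 18 + 18 + 23 + 63 = £383.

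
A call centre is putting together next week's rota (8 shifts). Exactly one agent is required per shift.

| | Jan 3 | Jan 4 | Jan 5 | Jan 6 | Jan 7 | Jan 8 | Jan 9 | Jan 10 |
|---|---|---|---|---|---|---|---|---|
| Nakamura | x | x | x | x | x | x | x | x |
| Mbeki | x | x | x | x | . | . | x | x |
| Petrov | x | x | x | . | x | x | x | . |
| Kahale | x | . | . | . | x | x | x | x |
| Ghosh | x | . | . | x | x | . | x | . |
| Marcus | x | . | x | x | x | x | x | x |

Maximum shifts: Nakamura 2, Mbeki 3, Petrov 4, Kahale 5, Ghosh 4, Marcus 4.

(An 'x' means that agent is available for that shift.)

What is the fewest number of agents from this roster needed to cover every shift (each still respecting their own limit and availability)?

8 slots to fill and no one can take more than 5, so at least ⌈8/5⌉ = 2 agents are needed.
Mbeki and Kahale alone can cover everything: Jan 3→Kahale, Jan 4→Mbeki, Jan 5→Mbeki, Jan 6→Mbeki, Jan 7→Kahale, Jan 8→Kahale, Jan 9→Kahale, Jan 10→Kahale.

2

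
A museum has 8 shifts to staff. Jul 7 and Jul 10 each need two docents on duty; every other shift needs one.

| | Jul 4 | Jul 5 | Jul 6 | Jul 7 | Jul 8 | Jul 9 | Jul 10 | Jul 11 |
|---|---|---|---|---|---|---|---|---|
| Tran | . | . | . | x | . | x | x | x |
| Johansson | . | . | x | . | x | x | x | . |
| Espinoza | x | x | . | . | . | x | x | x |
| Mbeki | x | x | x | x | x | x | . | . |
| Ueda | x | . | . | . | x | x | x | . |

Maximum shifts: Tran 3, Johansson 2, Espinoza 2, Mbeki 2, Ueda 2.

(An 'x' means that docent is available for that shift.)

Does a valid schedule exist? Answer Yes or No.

Yes

Jul 7 can only be covered by Tran and Mbeki, so that assignment is forced.
One valid schedule: Jul 4→Espinoza, Jul 5→Espinoza, Jul 6→Johansson, Jul 7→Tran+Mbeki, Jul 8→Johansson, Jul 9→Mbeki, Jul 10→Tran+Ueda, Jul 11→Tran.
Loads: Tran 3/3, Johansson 2/2, Espinoza 2/2, Mbeki 2/2, Ueda 1/2 — all within limits.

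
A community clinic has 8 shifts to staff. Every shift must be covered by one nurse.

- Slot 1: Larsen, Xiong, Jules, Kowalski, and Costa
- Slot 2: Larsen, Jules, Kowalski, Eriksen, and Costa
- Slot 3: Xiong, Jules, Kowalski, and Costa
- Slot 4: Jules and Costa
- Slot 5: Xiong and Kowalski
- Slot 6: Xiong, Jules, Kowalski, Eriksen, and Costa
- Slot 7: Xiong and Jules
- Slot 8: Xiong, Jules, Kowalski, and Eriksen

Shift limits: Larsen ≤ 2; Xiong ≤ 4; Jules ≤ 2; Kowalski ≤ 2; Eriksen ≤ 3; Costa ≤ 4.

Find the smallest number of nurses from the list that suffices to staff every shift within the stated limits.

2

8 slots to fill and no one can take more than 4, so at least ⌈8/4⌉ = 2 nurses are needed.
Xiong and Costa alone can cover everything: Slot 1→Xiong, Slot 2→Costa, Slot 3→Costa, Slot 4→Costa, Slot 5→Xiong, Slot 6→Costa, Slot 7→Xiong, Slot 8→Xiong.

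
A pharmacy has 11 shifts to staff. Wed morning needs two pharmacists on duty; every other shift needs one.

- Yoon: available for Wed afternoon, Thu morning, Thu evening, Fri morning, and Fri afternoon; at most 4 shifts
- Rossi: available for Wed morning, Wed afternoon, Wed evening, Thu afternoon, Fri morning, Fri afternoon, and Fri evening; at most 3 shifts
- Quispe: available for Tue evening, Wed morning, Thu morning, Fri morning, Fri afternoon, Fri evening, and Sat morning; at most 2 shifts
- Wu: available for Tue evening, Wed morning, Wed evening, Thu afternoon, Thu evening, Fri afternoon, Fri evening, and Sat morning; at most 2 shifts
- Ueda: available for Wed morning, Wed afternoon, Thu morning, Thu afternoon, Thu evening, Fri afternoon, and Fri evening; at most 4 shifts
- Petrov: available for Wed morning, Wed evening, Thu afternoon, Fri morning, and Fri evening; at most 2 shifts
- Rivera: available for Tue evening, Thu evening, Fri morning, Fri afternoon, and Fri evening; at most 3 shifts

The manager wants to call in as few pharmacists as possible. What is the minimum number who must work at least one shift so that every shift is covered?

4

12 slots to fill and no one can take more than 4, so at least ⌈12/4⌉ = 3 pharmacists are needed.
Any 3 pharmacists together have capacity at most 4+4+3 = 11 < 12 slots, so 3 can never suffice.
Yoon, Rossi, Quispe, and Ueda alone can cover everything: Tue evening→Quispe, Wed morning→Rossi+Ueda, Wed afternoon→Yoon, Wed evening→Rossi, Thu morning→Yoon, Thu afternoon→Rossi, Thu evening→Yoon, Fri morning→Yoon, Fri afternoon→Ueda, Fri evening→Ueda, Sat morning→Quispe.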